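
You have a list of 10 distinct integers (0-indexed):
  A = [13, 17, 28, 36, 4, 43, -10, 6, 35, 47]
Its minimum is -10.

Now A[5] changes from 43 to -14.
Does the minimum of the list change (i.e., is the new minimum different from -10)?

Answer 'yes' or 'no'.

Old min = -10
Change: A[5] 43 -> -14
Changed element was NOT the min; min changes only if -14 < -10.
New min = -14; changed? yes

Answer: yes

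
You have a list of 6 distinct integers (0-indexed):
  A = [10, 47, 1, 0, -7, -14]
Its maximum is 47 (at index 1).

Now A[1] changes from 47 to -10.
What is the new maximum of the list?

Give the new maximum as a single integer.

Answer: 10

Derivation:
Old max = 47 (at index 1)
Change: A[1] 47 -> -10
Changed element WAS the max -> may need rescan.
  Max of remaining elements: 10
  New max = max(-10, 10) = 10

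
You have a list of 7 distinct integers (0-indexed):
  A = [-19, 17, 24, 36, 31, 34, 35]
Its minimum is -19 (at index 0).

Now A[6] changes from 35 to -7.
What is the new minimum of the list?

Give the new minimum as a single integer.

Answer: -19

Derivation:
Old min = -19 (at index 0)
Change: A[6] 35 -> -7
Changed element was NOT the old min.
  New min = min(old_min, new_val) = min(-19, -7) = -19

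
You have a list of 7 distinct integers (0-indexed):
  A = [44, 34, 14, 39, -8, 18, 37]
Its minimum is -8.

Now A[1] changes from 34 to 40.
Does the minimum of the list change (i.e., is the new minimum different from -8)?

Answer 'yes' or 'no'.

Answer: no

Derivation:
Old min = -8
Change: A[1] 34 -> 40
Changed element was NOT the min; min changes only if 40 < -8.
New min = -8; changed? no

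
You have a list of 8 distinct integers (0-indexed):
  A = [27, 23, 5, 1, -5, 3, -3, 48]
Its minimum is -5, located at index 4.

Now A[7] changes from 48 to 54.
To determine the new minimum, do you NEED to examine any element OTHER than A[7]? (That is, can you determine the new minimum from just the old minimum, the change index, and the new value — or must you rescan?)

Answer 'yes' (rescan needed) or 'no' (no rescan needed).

Answer: no

Derivation:
Old min = -5 at index 4
Change at index 7: 48 -> 54
Index 7 was NOT the min. New min = min(-5, 54). No rescan of other elements needed.
Needs rescan: no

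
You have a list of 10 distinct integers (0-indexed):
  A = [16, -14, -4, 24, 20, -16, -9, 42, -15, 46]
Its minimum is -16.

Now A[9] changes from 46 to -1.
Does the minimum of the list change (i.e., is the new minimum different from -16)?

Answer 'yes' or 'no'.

Old min = -16
Change: A[9] 46 -> -1
Changed element was NOT the min; min changes only if -1 < -16.
New min = -16; changed? no

Answer: no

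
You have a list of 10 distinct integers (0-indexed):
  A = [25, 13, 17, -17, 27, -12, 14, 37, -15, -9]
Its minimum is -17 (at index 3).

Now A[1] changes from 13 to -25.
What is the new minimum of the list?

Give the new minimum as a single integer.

Answer: -25

Derivation:
Old min = -17 (at index 3)
Change: A[1] 13 -> -25
Changed element was NOT the old min.
  New min = min(old_min, new_val) = min(-17, -25) = -25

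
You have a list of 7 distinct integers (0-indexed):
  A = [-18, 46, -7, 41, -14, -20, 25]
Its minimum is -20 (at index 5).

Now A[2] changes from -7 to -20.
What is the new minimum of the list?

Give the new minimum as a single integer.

Answer: -20

Derivation:
Old min = -20 (at index 5)
Change: A[2] -7 -> -20
Changed element was NOT the old min.
  New min = min(old_min, new_val) = min(-20, -20) = -20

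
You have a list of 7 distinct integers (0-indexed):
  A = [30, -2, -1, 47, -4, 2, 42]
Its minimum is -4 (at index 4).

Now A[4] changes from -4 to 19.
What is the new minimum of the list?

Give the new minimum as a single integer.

Answer: -2

Derivation:
Old min = -4 (at index 4)
Change: A[4] -4 -> 19
Changed element WAS the min. Need to check: is 19 still <= all others?
  Min of remaining elements: -2
  New min = min(19, -2) = -2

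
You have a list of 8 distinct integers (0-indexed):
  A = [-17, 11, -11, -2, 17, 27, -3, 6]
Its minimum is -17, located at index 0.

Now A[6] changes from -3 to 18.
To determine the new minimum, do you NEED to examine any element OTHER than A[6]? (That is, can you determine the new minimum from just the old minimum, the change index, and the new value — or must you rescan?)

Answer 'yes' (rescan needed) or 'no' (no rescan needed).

Answer: no

Derivation:
Old min = -17 at index 0
Change at index 6: -3 -> 18
Index 6 was NOT the min. New min = min(-17, 18). No rescan of other elements needed.
Needs rescan: no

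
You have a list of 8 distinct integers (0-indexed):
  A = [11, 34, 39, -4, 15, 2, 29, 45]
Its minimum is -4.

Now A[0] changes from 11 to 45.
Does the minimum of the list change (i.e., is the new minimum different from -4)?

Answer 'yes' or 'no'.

Old min = -4
Change: A[0] 11 -> 45
Changed element was NOT the min; min changes only if 45 < -4.
New min = -4; changed? no

Answer: no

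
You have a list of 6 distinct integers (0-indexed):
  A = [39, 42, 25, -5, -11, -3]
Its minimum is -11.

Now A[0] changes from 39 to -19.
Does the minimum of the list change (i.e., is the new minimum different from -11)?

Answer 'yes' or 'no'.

Old min = -11
Change: A[0] 39 -> -19
Changed element was NOT the min; min changes only if -19 < -11.
New min = -19; changed? yes

Answer: yes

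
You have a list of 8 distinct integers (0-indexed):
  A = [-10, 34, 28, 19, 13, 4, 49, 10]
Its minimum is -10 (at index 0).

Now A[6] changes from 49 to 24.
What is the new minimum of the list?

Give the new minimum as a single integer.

Old min = -10 (at index 0)
Change: A[6] 49 -> 24
Changed element was NOT the old min.
  New min = min(old_min, new_val) = min(-10, 24) = -10

Answer: -10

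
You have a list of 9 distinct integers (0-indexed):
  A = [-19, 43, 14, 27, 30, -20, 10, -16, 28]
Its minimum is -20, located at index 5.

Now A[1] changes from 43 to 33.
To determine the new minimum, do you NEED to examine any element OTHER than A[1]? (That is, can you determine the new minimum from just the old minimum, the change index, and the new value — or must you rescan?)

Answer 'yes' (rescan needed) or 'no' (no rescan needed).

Old min = -20 at index 5
Change at index 1: 43 -> 33
Index 1 was NOT the min. New min = min(-20, 33). No rescan of other elements needed.
Needs rescan: no

Answer: no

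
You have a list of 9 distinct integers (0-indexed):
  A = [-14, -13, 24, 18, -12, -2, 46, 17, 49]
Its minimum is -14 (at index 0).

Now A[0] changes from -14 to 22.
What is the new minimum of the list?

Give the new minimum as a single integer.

Answer: -13

Derivation:
Old min = -14 (at index 0)
Change: A[0] -14 -> 22
Changed element WAS the min. Need to check: is 22 still <= all others?
  Min of remaining elements: -13
  New min = min(22, -13) = -13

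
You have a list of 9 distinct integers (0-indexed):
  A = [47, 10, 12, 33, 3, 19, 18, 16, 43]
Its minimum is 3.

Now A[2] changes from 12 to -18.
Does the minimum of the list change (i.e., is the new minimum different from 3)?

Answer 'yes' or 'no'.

Old min = 3
Change: A[2] 12 -> -18
Changed element was NOT the min; min changes only if -18 < 3.
New min = -18; changed? yes

Answer: yes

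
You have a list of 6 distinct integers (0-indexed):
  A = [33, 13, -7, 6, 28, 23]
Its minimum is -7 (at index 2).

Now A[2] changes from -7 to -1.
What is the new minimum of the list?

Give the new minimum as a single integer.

Old min = -7 (at index 2)
Change: A[2] -7 -> -1
Changed element WAS the min. Need to check: is -1 still <= all others?
  Min of remaining elements: 6
  New min = min(-1, 6) = -1

Answer: -1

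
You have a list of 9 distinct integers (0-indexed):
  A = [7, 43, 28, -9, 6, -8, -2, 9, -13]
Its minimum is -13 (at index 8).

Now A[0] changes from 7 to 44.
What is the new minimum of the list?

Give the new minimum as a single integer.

Old min = -13 (at index 8)
Change: A[0] 7 -> 44
Changed element was NOT the old min.
  New min = min(old_min, new_val) = min(-13, 44) = -13

Answer: -13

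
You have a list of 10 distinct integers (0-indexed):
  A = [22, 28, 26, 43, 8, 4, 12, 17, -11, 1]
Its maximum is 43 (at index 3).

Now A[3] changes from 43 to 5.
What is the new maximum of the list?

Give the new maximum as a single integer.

Old max = 43 (at index 3)
Change: A[3] 43 -> 5
Changed element WAS the max -> may need rescan.
  Max of remaining elements: 28
  New max = max(5, 28) = 28

Answer: 28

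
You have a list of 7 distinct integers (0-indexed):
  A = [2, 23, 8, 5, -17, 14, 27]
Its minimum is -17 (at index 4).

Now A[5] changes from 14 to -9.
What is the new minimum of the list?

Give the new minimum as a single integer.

Old min = -17 (at index 4)
Change: A[5] 14 -> -9
Changed element was NOT the old min.
  New min = min(old_min, new_val) = min(-17, -9) = -17

Answer: -17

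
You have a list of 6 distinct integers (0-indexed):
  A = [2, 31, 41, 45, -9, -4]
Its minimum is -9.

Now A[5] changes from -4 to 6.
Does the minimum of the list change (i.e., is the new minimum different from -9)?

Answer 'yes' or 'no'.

Old min = -9
Change: A[5] -4 -> 6
Changed element was NOT the min; min changes only if 6 < -9.
New min = -9; changed? no

Answer: no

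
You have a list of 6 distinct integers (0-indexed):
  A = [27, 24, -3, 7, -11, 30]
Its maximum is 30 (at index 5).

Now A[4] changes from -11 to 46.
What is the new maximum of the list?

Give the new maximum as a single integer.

Old max = 30 (at index 5)
Change: A[4] -11 -> 46
Changed element was NOT the old max.
  New max = max(old_max, new_val) = max(30, 46) = 46

Answer: 46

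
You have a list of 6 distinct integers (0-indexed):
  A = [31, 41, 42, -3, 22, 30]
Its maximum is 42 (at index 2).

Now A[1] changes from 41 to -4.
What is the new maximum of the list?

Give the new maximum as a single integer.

Old max = 42 (at index 2)
Change: A[1] 41 -> -4
Changed element was NOT the old max.
  New max = max(old_max, new_val) = max(42, -4) = 42

Answer: 42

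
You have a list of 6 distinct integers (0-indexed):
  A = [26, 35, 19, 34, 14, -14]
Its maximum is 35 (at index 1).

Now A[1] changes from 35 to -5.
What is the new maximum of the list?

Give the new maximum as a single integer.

Old max = 35 (at index 1)
Change: A[1] 35 -> -5
Changed element WAS the max -> may need rescan.
  Max of remaining elements: 34
  New max = max(-5, 34) = 34

Answer: 34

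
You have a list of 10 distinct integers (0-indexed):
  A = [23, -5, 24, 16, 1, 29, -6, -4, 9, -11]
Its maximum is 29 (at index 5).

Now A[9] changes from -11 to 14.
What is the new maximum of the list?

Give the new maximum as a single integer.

Old max = 29 (at index 5)
Change: A[9] -11 -> 14
Changed element was NOT the old max.
  New max = max(old_max, new_val) = max(29, 14) = 29

Answer: 29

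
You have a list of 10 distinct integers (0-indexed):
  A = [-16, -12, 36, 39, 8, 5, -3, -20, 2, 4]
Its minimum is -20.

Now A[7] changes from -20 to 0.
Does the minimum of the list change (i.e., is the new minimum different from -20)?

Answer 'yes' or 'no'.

Answer: yes

Derivation:
Old min = -20
Change: A[7] -20 -> 0
Changed element was the min; new min must be rechecked.
New min = -16; changed? yes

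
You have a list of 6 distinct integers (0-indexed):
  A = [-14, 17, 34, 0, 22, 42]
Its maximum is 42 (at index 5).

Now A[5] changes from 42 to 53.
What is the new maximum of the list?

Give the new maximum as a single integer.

Old max = 42 (at index 5)
Change: A[5] 42 -> 53
Changed element WAS the max -> may need rescan.
  Max of remaining elements: 34
  New max = max(53, 34) = 53

Answer: 53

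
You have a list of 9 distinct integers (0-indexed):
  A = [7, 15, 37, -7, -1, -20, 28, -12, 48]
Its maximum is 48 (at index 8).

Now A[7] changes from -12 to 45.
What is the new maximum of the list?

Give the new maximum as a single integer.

Answer: 48

Derivation:
Old max = 48 (at index 8)
Change: A[7] -12 -> 45
Changed element was NOT the old max.
  New max = max(old_max, new_val) = max(48, 45) = 48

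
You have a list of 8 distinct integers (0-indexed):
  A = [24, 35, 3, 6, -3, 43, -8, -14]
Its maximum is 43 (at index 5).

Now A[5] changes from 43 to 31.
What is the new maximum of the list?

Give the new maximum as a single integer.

Old max = 43 (at index 5)
Change: A[5] 43 -> 31
Changed element WAS the max -> may need rescan.
  Max of remaining elements: 35
  New max = max(31, 35) = 35

Answer: 35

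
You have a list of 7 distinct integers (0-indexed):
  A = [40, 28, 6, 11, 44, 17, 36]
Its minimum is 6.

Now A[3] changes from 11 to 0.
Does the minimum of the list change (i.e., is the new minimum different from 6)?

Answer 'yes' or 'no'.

Old min = 6
Change: A[3] 11 -> 0
Changed element was NOT the min; min changes only if 0 < 6.
New min = 0; changed? yes

Answer: yes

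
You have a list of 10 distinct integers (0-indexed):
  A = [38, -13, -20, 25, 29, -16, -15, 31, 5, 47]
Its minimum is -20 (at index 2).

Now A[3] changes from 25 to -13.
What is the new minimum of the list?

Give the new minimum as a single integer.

Answer: -20

Derivation:
Old min = -20 (at index 2)
Change: A[3] 25 -> -13
Changed element was NOT the old min.
  New min = min(old_min, new_val) = min(-20, -13) = -20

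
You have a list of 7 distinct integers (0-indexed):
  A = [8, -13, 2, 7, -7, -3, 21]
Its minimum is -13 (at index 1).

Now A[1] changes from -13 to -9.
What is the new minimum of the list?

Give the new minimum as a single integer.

Old min = -13 (at index 1)
Change: A[1] -13 -> -9
Changed element WAS the min. Need to check: is -9 still <= all others?
  Min of remaining elements: -7
  New min = min(-9, -7) = -9

Answer: -9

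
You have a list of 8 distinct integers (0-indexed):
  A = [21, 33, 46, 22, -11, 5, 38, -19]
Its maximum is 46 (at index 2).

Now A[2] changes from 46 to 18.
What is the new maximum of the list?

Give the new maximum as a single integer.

Answer: 38

Derivation:
Old max = 46 (at index 2)
Change: A[2] 46 -> 18
Changed element WAS the max -> may need rescan.
  Max of remaining elements: 38
  New max = max(18, 38) = 38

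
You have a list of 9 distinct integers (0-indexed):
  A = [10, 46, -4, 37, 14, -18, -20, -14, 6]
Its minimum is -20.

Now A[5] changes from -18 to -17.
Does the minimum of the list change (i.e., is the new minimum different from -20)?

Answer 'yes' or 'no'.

Old min = -20
Change: A[5] -18 -> -17
Changed element was NOT the min; min changes only if -17 < -20.
New min = -20; changed? no

Answer: no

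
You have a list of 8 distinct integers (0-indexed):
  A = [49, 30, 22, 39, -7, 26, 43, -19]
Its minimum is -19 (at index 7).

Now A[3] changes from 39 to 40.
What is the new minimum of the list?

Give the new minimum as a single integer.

Old min = -19 (at index 7)
Change: A[3] 39 -> 40
Changed element was NOT the old min.
  New min = min(old_min, new_val) = min(-19, 40) = -19

Answer: -19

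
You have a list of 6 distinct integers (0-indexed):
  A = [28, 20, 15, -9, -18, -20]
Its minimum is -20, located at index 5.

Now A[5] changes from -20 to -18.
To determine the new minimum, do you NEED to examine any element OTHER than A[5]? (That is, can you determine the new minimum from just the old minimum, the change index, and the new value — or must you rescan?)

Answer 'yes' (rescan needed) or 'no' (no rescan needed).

Old min = -20 at index 5
Change at index 5: -20 -> -18
Index 5 WAS the min and new value -18 > old min -20. Must rescan other elements to find the new min.
Needs rescan: yes

Answer: yes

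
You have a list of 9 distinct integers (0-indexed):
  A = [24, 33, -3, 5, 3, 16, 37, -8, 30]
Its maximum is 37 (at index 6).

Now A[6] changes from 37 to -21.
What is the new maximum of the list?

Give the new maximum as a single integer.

Answer: 33

Derivation:
Old max = 37 (at index 6)
Change: A[6] 37 -> -21
Changed element WAS the max -> may need rescan.
  Max of remaining elements: 33
  New max = max(-21, 33) = 33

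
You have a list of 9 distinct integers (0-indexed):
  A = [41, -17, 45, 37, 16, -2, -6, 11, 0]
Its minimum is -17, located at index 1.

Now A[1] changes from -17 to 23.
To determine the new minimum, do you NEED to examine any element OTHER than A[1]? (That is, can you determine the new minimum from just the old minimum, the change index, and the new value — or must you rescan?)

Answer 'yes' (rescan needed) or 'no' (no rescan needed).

Answer: yes

Derivation:
Old min = -17 at index 1
Change at index 1: -17 -> 23
Index 1 WAS the min and new value 23 > old min -17. Must rescan other elements to find the new min.
Needs rescan: yes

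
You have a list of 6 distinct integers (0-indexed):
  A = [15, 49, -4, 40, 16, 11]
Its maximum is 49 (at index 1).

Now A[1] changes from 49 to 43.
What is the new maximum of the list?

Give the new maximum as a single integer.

Answer: 43

Derivation:
Old max = 49 (at index 1)
Change: A[1] 49 -> 43
Changed element WAS the max -> may need rescan.
  Max of remaining elements: 40
  New max = max(43, 40) = 43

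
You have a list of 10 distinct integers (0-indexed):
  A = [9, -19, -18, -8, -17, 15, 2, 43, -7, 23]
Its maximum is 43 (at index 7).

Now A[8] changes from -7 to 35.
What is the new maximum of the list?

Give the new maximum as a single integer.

Answer: 43

Derivation:
Old max = 43 (at index 7)
Change: A[8] -7 -> 35
Changed element was NOT the old max.
  New max = max(old_max, new_val) = max(43, 35) = 43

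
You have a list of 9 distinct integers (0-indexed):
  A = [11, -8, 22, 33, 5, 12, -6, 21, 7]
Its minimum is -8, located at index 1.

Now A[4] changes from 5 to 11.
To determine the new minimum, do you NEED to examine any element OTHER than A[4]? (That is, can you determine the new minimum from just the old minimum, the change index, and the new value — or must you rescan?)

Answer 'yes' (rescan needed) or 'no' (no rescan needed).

Old min = -8 at index 1
Change at index 4: 5 -> 11
Index 4 was NOT the min. New min = min(-8, 11). No rescan of other elements needed.
Needs rescan: no

Answer: no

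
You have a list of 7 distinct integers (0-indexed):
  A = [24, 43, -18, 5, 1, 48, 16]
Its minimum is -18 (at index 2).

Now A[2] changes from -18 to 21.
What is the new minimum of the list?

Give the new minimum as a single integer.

Old min = -18 (at index 2)
Change: A[2] -18 -> 21
Changed element WAS the min. Need to check: is 21 still <= all others?
  Min of remaining elements: 1
  New min = min(21, 1) = 1

Answer: 1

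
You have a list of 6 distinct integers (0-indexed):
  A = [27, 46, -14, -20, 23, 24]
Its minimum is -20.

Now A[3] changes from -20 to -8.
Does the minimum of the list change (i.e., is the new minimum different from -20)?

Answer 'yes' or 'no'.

Old min = -20
Change: A[3] -20 -> -8
Changed element was the min; new min must be rechecked.
New min = -14; changed? yes

Answer: yes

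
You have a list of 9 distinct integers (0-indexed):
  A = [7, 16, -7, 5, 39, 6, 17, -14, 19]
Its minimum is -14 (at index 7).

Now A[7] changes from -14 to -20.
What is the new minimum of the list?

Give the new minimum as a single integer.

Answer: -20

Derivation:
Old min = -14 (at index 7)
Change: A[7] -14 -> -20
Changed element WAS the min. Need to check: is -20 still <= all others?
  Min of remaining elements: -7
  New min = min(-20, -7) = -20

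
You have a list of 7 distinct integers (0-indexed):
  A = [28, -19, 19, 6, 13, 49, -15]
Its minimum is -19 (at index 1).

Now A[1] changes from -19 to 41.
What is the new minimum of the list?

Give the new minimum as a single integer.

Answer: -15

Derivation:
Old min = -19 (at index 1)
Change: A[1] -19 -> 41
Changed element WAS the min. Need to check: is 41 still <= all others?
  Min of remaining elements: -15
  New min = min(41, -15) = -15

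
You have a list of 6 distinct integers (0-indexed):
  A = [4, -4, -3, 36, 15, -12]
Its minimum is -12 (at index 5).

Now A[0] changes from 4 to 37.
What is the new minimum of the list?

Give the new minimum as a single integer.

Answer: -12

Derivation:
Old min = -12 (at index 5)
Change: A[0] 4 -> 37
Changed element was NOT the old min.
  New min = min(old_min, new_val) = min(-12, 37) = -12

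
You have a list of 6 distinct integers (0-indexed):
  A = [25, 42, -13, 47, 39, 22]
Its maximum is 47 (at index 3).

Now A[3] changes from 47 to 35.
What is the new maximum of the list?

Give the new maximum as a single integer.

Old max = 47 (at index 3)
Change: A[3] 47 -> 35
Changed element WAS the max -> may need rescan.
  Max of remaining elements: 42
  New max = max(35, 42) = 42

Answer: 42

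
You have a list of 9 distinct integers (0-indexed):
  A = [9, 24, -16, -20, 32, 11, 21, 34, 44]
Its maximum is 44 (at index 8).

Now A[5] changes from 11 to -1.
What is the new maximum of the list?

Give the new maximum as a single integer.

Answer: 44

Derivation:
Old max = 44 (at index 8)
Change: A[5] 11 -> -1
Changed element was NOT the old max.
  New max = max(old_max, new_val) = max(44, -1) = 44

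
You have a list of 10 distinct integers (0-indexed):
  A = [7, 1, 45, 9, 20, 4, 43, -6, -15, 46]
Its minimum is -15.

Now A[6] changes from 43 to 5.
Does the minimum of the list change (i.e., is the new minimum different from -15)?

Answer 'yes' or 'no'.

Old min = -15
Change: A[6] 43 -> 5
Changed element was NOT the min; min changes only if 5 < -15.
New min = -15; changed? no

Answer: no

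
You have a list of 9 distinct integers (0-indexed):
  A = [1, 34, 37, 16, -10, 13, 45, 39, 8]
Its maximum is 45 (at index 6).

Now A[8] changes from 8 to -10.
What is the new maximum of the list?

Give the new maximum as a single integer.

Answer: 45

Derivation:
Old max = 45 (at index 6)
Change: A[8] 8 -> -10
Changed element was NOT the old max.
  New max = max(old_max, new_val) = max(45, -10) = 45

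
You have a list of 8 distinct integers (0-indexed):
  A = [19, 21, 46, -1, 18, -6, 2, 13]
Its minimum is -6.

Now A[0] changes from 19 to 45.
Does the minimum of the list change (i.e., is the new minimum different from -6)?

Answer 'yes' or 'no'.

Answer: no

Derivation:
Old min = -6
Change: A[0] 19 -> 45
Changed element was NOT the min; min changes only if 45 < -6.
New min = -6; changed? no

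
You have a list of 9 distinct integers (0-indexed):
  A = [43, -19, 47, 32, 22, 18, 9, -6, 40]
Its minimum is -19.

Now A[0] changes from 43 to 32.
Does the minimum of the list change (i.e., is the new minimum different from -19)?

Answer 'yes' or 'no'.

Answer: no

Derivation:
Old min = -19
Change: A[0] 43 -> 32
Changed element was NOT the min; min changes only if 32 < -19.
New min = -19; changed? no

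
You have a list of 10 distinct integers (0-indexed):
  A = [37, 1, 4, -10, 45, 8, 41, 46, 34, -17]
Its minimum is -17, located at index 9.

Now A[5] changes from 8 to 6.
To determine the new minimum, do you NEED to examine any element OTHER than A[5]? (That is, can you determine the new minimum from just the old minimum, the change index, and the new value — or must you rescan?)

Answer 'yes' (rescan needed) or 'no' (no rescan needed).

Answer: no

Derivation:
Old min = -17 at index 9
Change at index 5: 8 -> 6
Index 5 was NOT the min. New min = min(-17, 6). No rescan of other elements needed.
Needs rescan: no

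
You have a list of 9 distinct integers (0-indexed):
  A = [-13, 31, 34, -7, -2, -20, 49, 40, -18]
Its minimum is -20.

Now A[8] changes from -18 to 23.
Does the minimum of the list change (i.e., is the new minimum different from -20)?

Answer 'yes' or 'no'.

Old min = -20
Change: A[8] -18 -> 23
Changed element was NOT the min; min changes only if 23 < -20.
New min = -20; changed? no

Answer: no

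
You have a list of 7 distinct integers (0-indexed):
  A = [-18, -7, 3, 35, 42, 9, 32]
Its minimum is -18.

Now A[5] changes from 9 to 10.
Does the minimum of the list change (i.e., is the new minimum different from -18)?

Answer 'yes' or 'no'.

Answer: no

Derivation:
Old min = -18
Change: A[5] 9 -> 10
Changed element was NOT the min; min changes only if 10 < -18.
New min = -18; changed? no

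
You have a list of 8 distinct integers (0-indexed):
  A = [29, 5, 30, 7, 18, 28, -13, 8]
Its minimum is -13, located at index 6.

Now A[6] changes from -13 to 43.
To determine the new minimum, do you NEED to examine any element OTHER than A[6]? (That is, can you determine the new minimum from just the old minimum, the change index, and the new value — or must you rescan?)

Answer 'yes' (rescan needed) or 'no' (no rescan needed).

Answer: yes

Derivation:
Old min = -13 at index 6
Change at index 6: -13 -> 43
Index 6 WAS the min and new value 43 > old min -13. Must rescan other elements to find the new min.
Needs rescan: yes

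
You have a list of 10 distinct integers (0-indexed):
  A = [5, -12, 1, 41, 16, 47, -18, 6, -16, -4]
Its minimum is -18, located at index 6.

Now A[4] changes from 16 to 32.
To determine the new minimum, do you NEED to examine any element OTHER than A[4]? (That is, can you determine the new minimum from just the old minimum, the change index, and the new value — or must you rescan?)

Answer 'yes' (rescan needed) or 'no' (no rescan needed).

Old min = -18 at index 6
Change at index 4: 16 -> 32
Index 4 was NOT the min. New min = min(-18, 32). No rescan of other elements needed.
Needs rescan: no

Answer: no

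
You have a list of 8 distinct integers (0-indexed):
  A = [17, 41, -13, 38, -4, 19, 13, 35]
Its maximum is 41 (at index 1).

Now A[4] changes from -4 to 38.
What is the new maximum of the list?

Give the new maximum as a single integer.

Old max = 41 (at index 1)
Change: A[4] -4 -> 38
Changed element was NOT the old max.
  New max = max(old_max, new_val) = max(41, 38) = 41

Answer: 41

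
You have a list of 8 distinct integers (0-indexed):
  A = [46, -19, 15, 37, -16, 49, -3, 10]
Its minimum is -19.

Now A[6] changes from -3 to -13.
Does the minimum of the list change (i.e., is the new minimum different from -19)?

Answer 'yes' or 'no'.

Answer: no

Derivation:
Old min = -19
Change: A[6] -3 -> -13
Changed element was NOT the min; min changes only if -13 < -19.
New min = -19; changed? no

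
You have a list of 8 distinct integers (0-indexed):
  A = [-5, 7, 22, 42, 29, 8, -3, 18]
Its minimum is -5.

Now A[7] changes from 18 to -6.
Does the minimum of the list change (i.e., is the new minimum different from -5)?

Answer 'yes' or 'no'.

Answer: yes

Derivation:
Old min = -5
Change: A[7] 18 -> -6
Changed element was NOT the min; min changes only if -6 < -5.
New min = -6; changed? yes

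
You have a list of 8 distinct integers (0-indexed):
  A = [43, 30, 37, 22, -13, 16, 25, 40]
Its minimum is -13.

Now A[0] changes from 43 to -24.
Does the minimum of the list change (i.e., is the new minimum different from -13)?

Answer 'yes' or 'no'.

Answer: yes

Derivation:
Old min = -13
Change: A[0] 43 -> -24
Changed element was NOT the min; min changes only if -24 < -13.
New min = -24; changed? yes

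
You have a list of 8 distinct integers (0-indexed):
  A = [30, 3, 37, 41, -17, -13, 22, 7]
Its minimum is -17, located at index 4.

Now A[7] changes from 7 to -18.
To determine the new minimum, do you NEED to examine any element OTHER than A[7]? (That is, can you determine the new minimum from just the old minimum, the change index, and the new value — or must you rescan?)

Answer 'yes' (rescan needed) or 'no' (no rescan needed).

Answer: no

Derivation:
Old min = -17 at index 4
Change at index 7: 7 -> -18
Index 7 was NOT the min. New min = min(-17, -18). No rescan of other elements needed.
Needs rescan: no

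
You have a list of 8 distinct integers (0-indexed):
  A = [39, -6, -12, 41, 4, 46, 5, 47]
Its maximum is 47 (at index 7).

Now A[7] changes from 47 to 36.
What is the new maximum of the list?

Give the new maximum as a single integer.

Answer: 46

Derivation:
Old max = 47 (at index 7)
Change: A[7] 47 -> 36
Changed element WAS the max -> may need rescan.
  Max of remaining elements: 46
  New max = max(36, 46) = 46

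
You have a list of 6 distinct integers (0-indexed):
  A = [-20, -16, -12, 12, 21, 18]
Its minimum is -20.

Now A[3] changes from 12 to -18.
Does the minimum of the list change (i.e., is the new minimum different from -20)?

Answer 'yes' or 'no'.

Old min = -20
Change: A[3] 12 -> -18
Changed element was NOT the min; min changes only if -18 < -20.
New min = -20; changed? no

Answer: no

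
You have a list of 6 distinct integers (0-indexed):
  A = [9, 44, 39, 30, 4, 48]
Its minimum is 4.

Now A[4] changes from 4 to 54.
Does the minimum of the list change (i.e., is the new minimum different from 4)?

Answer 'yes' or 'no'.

Answer: yes

Derivation:
Old min = 4
Change: A[4] 4 -> 54
Changed element was the min; new min must be rechecked.
New min = 9; changed? yes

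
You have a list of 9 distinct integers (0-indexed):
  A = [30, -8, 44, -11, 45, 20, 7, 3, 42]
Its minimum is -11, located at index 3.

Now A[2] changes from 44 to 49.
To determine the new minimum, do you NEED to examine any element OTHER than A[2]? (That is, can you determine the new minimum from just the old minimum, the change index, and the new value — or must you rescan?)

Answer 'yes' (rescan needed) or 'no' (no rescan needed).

Answer: no

Derivation:
Old min = -11 at index 3
Change at index 2: 44 -> 49
Index 2 was NOT the min. New min = min(-11, 49). No rescan of other elements needed.
Needs rescan: no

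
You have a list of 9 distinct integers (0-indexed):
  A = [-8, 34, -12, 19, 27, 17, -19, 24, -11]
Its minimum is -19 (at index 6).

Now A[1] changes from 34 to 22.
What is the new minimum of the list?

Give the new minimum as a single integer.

Old min = -19 (at index 6)
Change: A[1] 34 -> 22
Changed element was NOT the old min.
  New min = min(old_min, new_val) = min(-19, 22) = -19

Answer: -19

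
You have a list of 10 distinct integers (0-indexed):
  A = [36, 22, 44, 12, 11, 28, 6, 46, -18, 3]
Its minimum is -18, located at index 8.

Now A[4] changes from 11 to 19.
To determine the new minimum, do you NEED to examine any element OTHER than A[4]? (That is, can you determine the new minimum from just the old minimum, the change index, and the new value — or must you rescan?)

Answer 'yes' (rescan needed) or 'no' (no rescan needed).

Old min = -18 at index 8
Change at index 4: 11 -> 19
Index 4 was NOT the min. New min = min(-18, 19). No rescan of other elements needed.
Needs rescan: no

Answer: no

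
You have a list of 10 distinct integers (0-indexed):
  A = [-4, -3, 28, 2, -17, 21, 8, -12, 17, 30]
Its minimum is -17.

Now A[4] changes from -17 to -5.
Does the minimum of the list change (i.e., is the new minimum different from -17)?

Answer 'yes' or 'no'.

Old min = -17
Change: A[4] -17 -> -5
Changed element was the min; new min must be rechecked.
New min = -12; changed? yes

Answer: yes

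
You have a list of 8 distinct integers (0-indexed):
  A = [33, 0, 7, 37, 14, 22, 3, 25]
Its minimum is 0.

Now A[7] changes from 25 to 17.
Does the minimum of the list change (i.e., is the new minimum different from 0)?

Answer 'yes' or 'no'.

Answer: no

Derivation:
Old min = 0
Change: A[7] 25 -> 17
Changed element was NOT the min; min changes only if 17 < 0.
New min = 0; changed? no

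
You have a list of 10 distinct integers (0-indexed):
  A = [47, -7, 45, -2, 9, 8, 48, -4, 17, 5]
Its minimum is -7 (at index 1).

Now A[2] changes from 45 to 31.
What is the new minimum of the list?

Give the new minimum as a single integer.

Answer: -7

Derivation:
Old min = -7 (at index 1)
Change: A[2] 45 -> 31
Changed element was NOT the old min.
  New min = min(old_min, new_val) = min(-7, 31) = -7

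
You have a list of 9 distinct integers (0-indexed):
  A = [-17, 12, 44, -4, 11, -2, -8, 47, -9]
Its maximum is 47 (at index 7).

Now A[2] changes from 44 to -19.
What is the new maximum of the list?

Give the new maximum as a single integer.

Old max = 47 (at index 7)
Change: A[2] 44 -> -19
Changed element was NOT the old max.
  New max = max(old_max, new_val) = max(47, -19) = 47

Answer: 47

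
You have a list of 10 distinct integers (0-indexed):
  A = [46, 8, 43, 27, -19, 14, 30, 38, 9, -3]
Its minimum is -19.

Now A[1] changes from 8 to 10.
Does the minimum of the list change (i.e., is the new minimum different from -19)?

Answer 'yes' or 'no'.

Answer: no

Derivation:
Old min = -19
Change: A[1] 8 -> 10
Changed element was NOT the min; min changes only if 10 < -19.
New min = -19; changed? no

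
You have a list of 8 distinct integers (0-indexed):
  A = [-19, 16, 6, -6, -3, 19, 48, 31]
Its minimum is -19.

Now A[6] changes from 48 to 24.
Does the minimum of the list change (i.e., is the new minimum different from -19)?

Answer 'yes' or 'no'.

Answer: no

Derivation:
Old min = -19
Change: A[6] 48 -> 24
Changed element was NOT the min; min changes only if 24 < -19.
New min = -19; changed? no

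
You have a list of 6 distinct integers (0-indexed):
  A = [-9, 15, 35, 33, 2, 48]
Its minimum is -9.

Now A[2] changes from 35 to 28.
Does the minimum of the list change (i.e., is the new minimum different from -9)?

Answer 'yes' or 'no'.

Old min = -9
Change: A[2] 35 -> 28
Changed element was NOT the min; min changes only if 28 < -9.
New min = -9; changed? no

Answer: no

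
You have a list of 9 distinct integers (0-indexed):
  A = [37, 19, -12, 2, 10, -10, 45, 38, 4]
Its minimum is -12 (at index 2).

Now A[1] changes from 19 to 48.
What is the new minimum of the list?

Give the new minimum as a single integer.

Old min = -12 (at index 2)
Change: A[1] 19 -> 48
Changed element was NOT the old min.
  New min = min(old_min, new_val) = min(-12, 48) = -12

Answer: -12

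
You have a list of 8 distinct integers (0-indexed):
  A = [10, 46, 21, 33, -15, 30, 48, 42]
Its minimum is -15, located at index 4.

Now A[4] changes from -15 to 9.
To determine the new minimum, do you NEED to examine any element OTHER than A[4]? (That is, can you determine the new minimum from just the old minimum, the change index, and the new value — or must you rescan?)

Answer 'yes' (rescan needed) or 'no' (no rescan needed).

Old min = -15 at index 4
Change at index 4: -15 -> 9
Index 4 WAS the min and new value 9 > old min -15. Must rescan other elements to find the new min.
Needs rescan: yes

Answer: yes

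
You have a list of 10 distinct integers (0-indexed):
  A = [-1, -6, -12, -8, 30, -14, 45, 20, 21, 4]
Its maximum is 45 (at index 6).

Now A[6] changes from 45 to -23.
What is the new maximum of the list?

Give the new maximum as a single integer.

Old max = 45 (at index 6)
Change: A[6] 45 -> -23
Changed element WAS the max -> may need rescan.
  Max of remaining elements: 30
  New max = max(-23, 30) = 30

Answer: 30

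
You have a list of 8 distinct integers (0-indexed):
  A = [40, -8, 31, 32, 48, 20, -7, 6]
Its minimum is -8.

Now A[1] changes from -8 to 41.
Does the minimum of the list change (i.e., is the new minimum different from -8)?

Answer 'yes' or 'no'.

Answer: yes

Derivation:
Old min = -8
Change: A[1] -8 -> 41
Changed element was the min; new min must be rechecked.
New min = -7; changed? yes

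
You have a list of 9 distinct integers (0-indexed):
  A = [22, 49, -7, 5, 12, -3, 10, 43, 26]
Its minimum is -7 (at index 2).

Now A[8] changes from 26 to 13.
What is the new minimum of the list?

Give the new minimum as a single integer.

Old min = -7 (at index 2)
Change: A[8] 26 -> 13
Changed element was NOT the old min.
  New min = min(old_min, new_val) = min(-7, 13) = -7

Answer: -7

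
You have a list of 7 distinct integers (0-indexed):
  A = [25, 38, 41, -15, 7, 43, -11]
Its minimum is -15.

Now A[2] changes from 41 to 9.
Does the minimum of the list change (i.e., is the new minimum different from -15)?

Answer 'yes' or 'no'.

Old min = -15
Change: A[2] 41 -> 9
Changed element was NOT the min; min changes only if 9 < -15.
New min = -15; changed? no

Answer: no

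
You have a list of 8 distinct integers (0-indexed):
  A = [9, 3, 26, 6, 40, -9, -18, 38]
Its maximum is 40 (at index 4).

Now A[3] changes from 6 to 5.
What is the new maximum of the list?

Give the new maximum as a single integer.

Answer: 40

Derivation:
Old max = 40 (at index 4)
Change: A[3] 6 -> 5
Changed element was NOT the old max.
  New max = max(old_max, new_val) = max(40, 5) = 40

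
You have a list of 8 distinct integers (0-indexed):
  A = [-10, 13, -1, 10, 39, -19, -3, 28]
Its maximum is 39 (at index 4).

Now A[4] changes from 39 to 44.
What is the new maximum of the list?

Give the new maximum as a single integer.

Answer: 44

Derivation:
Old max = 39 (at index 4)
Change: A[4] 39 -> 44
Changed element WAS the max -> may need rescan.
  Max of remaining elements: 28
  New max = max(44, 28) = 44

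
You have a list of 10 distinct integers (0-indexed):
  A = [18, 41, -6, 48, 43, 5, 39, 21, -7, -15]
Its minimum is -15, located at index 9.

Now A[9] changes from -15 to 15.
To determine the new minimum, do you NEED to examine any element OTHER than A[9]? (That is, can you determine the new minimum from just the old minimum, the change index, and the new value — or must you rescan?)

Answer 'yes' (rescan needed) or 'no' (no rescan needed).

Answer: yes

Derivation:
Old min = -15 at index 9
Change at index 9: -15 -> 15
Index 9 WAS the min and new value 15 > old min -15. Must rescan other elements to find the new min.
Needs rescan: yes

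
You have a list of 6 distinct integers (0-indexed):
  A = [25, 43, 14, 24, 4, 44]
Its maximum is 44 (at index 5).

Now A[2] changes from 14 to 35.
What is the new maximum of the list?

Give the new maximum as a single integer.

Old max = 44 (at index 5)
Change: A[2] 14 -> 35
Changed element was NOT the old max.
  New max = max(old_max, new_val) = max(44, 35) = 44

Answer: 44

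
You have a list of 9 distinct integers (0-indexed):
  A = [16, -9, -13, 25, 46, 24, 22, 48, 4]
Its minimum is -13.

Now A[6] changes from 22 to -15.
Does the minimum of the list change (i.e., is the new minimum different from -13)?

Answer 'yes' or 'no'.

Old min = -13
Change: A[6] 22 -> -15
Changed element was NOT the min; min changes only if -15 < -13.
New min = -15; changed? yes

Answer: yes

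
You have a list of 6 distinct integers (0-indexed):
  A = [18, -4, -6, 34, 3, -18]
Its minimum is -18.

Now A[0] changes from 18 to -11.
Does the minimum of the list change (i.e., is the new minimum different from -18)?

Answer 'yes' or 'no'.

Answer: no

Derivation:
Old min = -18
Change: A[0] 18 -> -11
Changed element was NOT the min; min changes only if -11 < -18.
New min = -18; changed? no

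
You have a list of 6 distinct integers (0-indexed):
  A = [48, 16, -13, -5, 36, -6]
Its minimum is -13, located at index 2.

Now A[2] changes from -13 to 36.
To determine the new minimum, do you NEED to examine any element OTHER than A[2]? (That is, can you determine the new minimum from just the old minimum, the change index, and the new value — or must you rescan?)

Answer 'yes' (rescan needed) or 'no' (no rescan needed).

Old min = -13 at index 2
Change at index 2: -13 -> 36
Index 2 WAS the min and new value 36 > old min -13. Must rescan other elements to find the new min.
Needs rescan: yes

Answer: yes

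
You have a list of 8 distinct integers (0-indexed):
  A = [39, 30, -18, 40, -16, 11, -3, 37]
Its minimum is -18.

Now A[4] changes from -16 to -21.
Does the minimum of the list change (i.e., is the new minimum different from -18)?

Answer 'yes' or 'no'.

Old min = -18
Change: A[4] -16 -> -21
Changed element was NOT the min; min changes only if -21 < -18.
New min = -21; changed? yes

Answer: yes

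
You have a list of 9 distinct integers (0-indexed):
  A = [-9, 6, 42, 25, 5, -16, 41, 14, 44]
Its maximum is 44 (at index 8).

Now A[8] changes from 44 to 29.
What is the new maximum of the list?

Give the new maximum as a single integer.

Old max = 44 (at index 8)
Change: A[8] 44 -> 29
Changed element WAS the max -> may need rescan.
  Max of remaining elements: 42
  New max = max(29, 42) = 42

Answer: 42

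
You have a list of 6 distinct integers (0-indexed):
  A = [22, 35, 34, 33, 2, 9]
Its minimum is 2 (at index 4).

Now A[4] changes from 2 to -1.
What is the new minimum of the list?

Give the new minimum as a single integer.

Answer: -1

Derivation:
Old min = 2 (at index 4)
Change: A[4] 2 -> -1
Changed element WAS the min. Need to check: is -1 still <= all others?
  Min of remaining elements: 9
  New min = min(-1, 9) = -1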